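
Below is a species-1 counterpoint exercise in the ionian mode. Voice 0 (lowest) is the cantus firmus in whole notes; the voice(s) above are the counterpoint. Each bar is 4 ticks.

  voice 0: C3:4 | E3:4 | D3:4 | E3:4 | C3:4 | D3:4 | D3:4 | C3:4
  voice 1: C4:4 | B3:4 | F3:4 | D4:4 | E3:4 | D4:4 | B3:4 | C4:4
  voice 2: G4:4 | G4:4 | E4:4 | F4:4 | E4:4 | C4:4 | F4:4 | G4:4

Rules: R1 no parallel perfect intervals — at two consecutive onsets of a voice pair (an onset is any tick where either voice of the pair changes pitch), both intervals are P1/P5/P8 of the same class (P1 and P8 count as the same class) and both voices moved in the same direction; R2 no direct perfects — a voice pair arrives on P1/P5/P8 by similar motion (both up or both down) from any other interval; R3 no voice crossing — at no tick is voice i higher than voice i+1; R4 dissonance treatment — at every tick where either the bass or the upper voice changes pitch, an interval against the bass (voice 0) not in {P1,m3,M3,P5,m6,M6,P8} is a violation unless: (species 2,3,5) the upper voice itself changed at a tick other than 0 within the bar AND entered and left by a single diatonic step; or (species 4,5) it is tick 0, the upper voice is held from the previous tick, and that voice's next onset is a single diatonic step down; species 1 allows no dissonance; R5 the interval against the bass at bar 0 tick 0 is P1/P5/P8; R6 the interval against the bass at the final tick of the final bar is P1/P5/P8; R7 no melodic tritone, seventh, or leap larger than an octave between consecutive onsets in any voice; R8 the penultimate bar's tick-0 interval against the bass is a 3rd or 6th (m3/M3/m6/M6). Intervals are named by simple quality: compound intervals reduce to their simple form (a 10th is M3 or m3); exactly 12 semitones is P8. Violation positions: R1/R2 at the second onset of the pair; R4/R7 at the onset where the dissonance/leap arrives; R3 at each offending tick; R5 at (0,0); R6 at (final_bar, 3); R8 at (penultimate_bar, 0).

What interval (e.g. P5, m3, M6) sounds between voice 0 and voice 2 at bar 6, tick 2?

voice 0=D3 voice 2=F4 -> m3

m3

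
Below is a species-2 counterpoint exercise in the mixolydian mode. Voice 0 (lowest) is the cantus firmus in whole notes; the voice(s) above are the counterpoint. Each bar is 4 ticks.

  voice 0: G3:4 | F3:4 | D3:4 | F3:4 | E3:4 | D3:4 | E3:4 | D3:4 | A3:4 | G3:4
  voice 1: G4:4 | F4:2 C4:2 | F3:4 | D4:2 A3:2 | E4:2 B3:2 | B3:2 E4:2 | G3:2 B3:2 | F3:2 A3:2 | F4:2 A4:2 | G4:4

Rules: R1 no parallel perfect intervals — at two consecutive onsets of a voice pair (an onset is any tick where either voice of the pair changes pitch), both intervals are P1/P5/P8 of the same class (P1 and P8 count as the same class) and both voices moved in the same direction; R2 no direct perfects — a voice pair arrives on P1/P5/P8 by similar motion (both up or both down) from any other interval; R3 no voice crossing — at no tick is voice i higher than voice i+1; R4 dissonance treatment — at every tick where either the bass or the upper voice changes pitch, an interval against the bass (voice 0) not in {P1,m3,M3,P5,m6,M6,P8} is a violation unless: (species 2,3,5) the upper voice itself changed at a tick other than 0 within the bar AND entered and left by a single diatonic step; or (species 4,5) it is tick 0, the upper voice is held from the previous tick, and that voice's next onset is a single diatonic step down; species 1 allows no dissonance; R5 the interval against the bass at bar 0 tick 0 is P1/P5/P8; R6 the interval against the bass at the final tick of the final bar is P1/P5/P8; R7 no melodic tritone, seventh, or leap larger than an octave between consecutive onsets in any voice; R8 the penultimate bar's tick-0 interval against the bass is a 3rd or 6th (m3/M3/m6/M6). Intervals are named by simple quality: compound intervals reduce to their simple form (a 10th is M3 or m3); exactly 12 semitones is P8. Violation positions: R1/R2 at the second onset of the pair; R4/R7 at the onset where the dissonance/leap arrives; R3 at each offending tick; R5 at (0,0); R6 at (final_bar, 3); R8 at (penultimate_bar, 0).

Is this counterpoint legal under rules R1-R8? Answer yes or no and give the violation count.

No (4 violations)

bar 0: v0=G3 v1=G4 (P8)
bar 1: v0=F3 v1=F4 (P8)
bar 2: v0=D3 v1=F3 (m3)
bar 3: v0=F3 v1=D4 (M6)
bar 4: v0=E3 v1=E4 (P8)
bar 5: v0=D3 v1=B3 (M6)
bar 6: v0=E3 v1=G3 (m3)
bar 7: v0=D3 v1=F3 (m3)
bar 8: v0=A3 v1=F4 (m6)
bar 9: v0=G3 v1=G4 (P8)
  R1 @ bar1.0: G3/G4 P8 -> F3/F4 P8 similar
  R4 @ bar5.2: D3/E4 M2 untreated
  R7 @ bar7.0: B3->F3 leap 6st
  R1 @ bar9.0: A3/A4 P8 -> G3/G4 P8 similar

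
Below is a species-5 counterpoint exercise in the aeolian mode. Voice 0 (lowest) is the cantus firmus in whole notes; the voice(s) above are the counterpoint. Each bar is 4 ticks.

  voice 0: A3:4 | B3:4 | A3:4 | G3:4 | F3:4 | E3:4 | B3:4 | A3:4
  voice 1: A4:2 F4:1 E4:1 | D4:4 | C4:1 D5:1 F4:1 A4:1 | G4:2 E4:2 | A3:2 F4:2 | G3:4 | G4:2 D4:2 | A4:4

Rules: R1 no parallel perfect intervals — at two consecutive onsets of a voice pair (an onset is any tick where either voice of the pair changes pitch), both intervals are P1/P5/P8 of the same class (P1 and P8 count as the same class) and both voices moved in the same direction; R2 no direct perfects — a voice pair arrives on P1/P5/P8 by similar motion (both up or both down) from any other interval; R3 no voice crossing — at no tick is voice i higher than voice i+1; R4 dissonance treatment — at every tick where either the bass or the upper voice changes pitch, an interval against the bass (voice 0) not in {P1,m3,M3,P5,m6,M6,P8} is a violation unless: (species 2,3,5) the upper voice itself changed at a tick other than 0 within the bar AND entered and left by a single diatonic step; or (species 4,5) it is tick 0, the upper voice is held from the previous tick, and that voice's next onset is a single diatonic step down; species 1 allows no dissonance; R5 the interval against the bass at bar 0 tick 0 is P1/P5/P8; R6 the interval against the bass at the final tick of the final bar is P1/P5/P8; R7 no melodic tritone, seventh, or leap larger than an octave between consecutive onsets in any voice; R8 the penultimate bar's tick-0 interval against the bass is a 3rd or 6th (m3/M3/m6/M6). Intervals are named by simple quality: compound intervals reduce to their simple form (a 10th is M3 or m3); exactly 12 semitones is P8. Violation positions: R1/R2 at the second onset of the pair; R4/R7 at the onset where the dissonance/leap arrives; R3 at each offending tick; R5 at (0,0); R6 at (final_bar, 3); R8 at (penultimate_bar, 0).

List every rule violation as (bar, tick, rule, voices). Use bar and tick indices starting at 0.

bar 0: v0=A3 v1=A4 downbeat P8
bar 1: v0=B3 v1=D4 downbeat m3
bar 2: v0=A3 v1=C4 downbeat m3
bar 3: v0=G3 v1=G4 downbeat P8
bar 4: v0=F3 v1=A3 downbeat M3
bar 5: v0=E3 v1=G3 downbeat m3
bar 6: v0=B3 v1=G4 downbeat m6
bar 7: v0=A3 v1=A4 downbeat P8
  -> R4 @ bar 2 tick 1 v(0, 1): A3/D5 P4 untreated
  -> R7 @ bar 2 tick 1 v(1,): C4->D5 leap 14st
  -> R1 @ bar 3 tick 0 v(0, 1): A3/A4 P8 -> G3/G4 P8 similar
  -> R7 @ bar 5 tick 0 v(1,): F4->G3 leap 10st

(2, 1, R4, (0, 1))
(2, 1, R7, (1,))
(3, 0, R1, (0, 1))
(5, 0, R7, (1,))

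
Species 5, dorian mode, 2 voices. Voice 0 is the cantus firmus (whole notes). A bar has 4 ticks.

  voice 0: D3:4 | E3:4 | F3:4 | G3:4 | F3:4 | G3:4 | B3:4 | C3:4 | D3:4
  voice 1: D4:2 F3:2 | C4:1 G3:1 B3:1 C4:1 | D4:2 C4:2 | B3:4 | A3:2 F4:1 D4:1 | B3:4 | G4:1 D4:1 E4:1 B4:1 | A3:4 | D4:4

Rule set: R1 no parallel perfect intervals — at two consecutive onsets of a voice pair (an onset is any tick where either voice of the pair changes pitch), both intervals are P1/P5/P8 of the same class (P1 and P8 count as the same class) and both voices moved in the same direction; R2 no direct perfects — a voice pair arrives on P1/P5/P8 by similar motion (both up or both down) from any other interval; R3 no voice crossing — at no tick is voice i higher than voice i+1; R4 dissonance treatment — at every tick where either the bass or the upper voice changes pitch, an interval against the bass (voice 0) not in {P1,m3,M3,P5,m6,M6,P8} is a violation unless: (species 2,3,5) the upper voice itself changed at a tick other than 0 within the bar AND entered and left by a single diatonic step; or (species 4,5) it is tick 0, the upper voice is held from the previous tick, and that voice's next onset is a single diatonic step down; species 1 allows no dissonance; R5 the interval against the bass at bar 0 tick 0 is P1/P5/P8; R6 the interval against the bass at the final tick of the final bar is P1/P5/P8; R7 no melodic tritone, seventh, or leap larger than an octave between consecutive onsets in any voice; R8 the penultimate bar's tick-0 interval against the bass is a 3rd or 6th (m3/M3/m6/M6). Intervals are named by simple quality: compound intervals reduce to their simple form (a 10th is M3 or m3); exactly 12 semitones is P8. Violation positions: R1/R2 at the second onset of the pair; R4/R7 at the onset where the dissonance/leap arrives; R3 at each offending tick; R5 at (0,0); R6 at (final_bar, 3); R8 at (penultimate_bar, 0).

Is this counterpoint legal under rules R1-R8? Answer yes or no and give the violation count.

No (4 violations)

bar 0: v0=D3 v1=D4 (P8)
bar 1: v0=E3 v1=C4 (m6)
bar 2: v0=F3 v1=D4 (M6)
bar 3: v0=G3 v1=B3 (M3)
bar 4: v0=F3 v1=A3 (M3)
bar 5: v0=G3 v1=B3 (M3)
bar 6: v0=B3 v1=G4 (m6)
bar 7: v0=C3 v1=A3 (M6)
bar 8: v0=D3 v1=D4 (P8)
  R4 @ bar6.2: B3/E4 P4 untreated
  R7 @ bar7.0: B3->C3 leap 11st
  R7 @ bar7.0: B4->A3 leap 14st
  R2 @ bar8.0: C3/A3 M6 -> D3/D4 P8 similar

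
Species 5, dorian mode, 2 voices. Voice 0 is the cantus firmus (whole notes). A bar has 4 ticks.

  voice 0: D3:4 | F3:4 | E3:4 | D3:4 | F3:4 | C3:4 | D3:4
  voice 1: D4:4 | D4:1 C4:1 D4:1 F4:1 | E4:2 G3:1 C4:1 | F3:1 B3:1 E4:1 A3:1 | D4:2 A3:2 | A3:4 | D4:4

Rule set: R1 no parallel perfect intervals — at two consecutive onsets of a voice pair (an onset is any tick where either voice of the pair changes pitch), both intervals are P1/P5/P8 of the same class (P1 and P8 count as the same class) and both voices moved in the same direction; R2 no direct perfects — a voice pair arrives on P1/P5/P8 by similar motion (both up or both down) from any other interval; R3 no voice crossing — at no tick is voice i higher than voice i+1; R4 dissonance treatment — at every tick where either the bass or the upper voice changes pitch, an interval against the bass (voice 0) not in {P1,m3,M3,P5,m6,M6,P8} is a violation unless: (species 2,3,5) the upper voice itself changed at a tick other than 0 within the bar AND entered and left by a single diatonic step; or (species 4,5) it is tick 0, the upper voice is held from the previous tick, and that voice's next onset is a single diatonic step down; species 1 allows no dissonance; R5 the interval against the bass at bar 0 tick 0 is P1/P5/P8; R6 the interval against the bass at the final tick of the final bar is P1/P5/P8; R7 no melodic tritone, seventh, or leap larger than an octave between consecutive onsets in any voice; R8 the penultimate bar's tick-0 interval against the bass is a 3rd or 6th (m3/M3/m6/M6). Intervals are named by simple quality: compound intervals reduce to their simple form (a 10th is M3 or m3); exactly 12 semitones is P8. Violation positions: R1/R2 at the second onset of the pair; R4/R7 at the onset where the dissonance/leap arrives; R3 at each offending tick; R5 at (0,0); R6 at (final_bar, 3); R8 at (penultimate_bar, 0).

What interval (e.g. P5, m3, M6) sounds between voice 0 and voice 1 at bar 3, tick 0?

voice 0=D3 voice 1=F3 -> m3

m3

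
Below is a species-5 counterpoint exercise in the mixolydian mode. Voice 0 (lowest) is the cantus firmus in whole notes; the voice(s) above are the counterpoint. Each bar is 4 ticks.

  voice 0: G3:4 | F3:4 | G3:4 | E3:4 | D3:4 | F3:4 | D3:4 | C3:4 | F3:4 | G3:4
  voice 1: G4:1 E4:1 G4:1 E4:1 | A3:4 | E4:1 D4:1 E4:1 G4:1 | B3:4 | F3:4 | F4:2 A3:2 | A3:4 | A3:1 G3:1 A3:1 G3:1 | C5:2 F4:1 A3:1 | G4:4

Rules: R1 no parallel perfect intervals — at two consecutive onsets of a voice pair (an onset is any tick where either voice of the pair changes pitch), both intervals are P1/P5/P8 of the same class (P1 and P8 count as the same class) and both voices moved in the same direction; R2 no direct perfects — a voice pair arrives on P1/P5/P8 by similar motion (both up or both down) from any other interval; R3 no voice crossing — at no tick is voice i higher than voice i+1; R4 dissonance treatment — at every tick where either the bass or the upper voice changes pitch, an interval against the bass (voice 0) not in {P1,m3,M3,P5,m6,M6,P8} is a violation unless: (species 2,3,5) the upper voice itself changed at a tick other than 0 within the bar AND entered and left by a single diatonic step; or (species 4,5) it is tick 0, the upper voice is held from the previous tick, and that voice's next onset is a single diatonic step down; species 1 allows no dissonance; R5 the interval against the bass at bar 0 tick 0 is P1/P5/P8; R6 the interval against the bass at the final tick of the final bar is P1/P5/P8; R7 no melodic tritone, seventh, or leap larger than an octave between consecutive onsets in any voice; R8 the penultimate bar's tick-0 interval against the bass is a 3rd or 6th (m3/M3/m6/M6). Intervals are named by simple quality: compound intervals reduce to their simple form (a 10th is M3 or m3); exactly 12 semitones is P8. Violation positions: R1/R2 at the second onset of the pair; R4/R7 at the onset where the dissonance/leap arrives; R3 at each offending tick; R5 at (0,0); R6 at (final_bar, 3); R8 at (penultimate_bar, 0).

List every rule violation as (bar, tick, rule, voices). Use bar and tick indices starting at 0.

bar 0: v0=G3 v1=G4 downbeat P8
bar 1: v0=F3 v1=A3 downbeat M3
bar 2: v0=G3 v1=E4 downbeat M6
bar 3: v0=E3 v1=B3 downbeat P5
bar 4: v0=D3 v1=F3 downbeat m3
bar 5: v0=F3 v1=F4 downbeat P8
bar 6: v0=D3 v1=A3 downbeat P5
bar 7: v0=C3 v1=A3 downbeat M6
bar 8: v0=F3 v1=C5 downbeat P5
bar 9: v0=G3 v1=G4 downbeat P8
  -> R2 @ bar 3 tick 0 v(0, 1): G3/G4 P8 -> E3/B3 P5 similar
  -> R7 @ bar 4 tick 0 v(1,): B3->F3 leap 6st
  -> R2 @ bar 5 tick 0 v(0, 1): D3/F3 m3 -> F3/F4 P8 similar
  -> R1 @ bar 8 tick 0 v(0, 1): C3/G3 P5 -> F3/C5 P5 similar
  -> R7 @ bar 8 tick 0 v(1,): G3->C5 leap 17st
  -> R8 @ bar 8 tick 0 v(0, 1): penult P5 not 3rd/6th
  -> R2 @ bar 9 tick 0 v(0, 1): F3/A3 M3 -> G3/G4 P8 similar
  -> R7 @ bar 9 tick 0 v(1,): A3->G4 leap 10st

(3, 0, R2, (0, 1))
(4, 0, R7, (1,))
(5, 0, R2, (0, 1))
(8, 0, R1, (0, 1))
(8, 0, R7, (1,))
(8, 0, R8, (0, 1))
(9, 0, R2, (0, 1))
(9, 0, R7, (1,))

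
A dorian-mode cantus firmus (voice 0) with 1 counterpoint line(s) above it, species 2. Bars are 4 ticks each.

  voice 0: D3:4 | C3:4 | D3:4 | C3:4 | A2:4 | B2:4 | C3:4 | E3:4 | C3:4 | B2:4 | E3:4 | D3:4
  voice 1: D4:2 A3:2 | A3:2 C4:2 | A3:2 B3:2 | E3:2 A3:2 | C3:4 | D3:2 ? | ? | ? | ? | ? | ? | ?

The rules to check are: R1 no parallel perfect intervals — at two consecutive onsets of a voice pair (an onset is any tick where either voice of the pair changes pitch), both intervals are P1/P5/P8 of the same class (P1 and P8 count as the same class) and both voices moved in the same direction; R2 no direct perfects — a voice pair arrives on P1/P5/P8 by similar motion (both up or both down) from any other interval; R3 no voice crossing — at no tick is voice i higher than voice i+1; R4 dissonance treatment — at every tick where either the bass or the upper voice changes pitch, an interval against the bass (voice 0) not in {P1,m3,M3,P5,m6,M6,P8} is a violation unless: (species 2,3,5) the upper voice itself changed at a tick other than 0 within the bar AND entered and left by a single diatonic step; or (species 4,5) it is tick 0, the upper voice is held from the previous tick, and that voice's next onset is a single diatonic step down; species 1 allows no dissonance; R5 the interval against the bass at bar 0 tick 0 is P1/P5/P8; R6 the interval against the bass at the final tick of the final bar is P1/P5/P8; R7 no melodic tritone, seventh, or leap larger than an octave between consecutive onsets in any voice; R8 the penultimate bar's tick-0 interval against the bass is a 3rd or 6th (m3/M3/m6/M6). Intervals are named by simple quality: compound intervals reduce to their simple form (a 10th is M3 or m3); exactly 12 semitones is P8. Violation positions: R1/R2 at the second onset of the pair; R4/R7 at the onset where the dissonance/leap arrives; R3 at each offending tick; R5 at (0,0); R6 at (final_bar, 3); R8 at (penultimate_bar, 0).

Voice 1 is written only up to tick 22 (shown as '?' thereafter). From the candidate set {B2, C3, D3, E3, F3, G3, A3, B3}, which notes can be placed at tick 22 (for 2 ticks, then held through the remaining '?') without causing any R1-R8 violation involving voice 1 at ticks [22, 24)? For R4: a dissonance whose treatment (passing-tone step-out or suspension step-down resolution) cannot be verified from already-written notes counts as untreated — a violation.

B2: legal
C3: violates R4
D3: legal
E3: violates R4
F3: violates R4
G3: legal
A3: violates R4
B3: legal

{B2, B3, D3, G3}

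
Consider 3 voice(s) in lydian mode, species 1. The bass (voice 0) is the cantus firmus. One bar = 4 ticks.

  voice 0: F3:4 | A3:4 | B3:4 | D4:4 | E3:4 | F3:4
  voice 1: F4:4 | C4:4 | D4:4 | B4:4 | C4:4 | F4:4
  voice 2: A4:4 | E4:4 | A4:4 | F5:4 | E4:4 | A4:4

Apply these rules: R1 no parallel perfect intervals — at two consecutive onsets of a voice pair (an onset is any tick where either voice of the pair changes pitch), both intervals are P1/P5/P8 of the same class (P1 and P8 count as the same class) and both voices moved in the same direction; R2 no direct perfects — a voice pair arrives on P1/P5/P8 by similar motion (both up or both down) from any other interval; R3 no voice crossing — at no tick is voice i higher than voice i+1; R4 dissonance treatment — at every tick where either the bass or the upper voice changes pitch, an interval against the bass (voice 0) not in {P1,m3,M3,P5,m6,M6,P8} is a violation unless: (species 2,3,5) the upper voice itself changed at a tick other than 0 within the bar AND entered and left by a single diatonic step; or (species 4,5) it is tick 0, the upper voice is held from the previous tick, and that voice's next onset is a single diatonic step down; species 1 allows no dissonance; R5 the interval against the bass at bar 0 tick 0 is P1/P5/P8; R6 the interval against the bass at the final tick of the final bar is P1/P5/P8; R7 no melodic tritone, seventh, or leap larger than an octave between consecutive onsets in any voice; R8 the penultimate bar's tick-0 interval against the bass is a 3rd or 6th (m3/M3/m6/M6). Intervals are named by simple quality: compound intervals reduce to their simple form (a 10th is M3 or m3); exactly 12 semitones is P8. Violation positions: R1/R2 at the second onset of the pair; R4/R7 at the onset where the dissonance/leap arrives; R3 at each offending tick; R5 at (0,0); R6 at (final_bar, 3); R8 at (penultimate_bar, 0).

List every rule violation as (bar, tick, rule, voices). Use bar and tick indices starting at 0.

bar 0: v0=F3 v1=F4 v2=A4 downbeat M3
bar 1: v0=A3 v1=C4 v2=E4 downbeat P5
bar 2: v0=B3 v1=D4 v2=A4 downbeat m7
bar 3: v0=D4 v1=B4 v2=F5 downbeat m3
bar 4: v0=E3 v1=C4 v2=E4 downbeat P8
bar 5: v0=F3 v1=F4 v2=A4 downbeat M3
  -> R5 @ bar 0 tick 0 v(0, 2): opens on M3
  -> R2 @ bar 2 tick 0 v(1, 2): C4/E4 M3 -> D4/A4 P5 similar
  -> R4 @ bar 2 tick 0 v(0, 2): B3/A4 m7 untreated
  -> R2 @ bar 4 tick 0 v(0, 2): D4/F5 m3 -> E3/E4 P8 similar
  -> R7 @ bar 4 tick 0 v(0,): D4->E3 leap 10st
  -> R7 @ bar 4 tick 0 v(1,): B4->C4 leap 11st
  -> R7 @ bar 4 tick 0 v(2,): F5->E4 leap 13st
  -> R8 @ bar 4 tick 0 v(0, 2): penult P8 not 3rd/6th
  -> R2 @ bar 5 tick 0 v(0, 1): E3/C4 m6 -> F3/F4 P8 similar
  -> R6 @ bar 5 tick 3 v(0, 2): closes on M3

(0, 0, R5, (0, 2))
(2, 0, R2, (1, 2))
(2, 0, R4, (0, 2))
(4, 0, R2, (0, 2))
(4, 0, R7, (0,))
(4, 0, R7, (1,))
(4, 0, R7, (2,))
(4, 0, R8, (0, 2))
(5, 0, R2, (0, 1))
(5, 3, R6, (0, 2))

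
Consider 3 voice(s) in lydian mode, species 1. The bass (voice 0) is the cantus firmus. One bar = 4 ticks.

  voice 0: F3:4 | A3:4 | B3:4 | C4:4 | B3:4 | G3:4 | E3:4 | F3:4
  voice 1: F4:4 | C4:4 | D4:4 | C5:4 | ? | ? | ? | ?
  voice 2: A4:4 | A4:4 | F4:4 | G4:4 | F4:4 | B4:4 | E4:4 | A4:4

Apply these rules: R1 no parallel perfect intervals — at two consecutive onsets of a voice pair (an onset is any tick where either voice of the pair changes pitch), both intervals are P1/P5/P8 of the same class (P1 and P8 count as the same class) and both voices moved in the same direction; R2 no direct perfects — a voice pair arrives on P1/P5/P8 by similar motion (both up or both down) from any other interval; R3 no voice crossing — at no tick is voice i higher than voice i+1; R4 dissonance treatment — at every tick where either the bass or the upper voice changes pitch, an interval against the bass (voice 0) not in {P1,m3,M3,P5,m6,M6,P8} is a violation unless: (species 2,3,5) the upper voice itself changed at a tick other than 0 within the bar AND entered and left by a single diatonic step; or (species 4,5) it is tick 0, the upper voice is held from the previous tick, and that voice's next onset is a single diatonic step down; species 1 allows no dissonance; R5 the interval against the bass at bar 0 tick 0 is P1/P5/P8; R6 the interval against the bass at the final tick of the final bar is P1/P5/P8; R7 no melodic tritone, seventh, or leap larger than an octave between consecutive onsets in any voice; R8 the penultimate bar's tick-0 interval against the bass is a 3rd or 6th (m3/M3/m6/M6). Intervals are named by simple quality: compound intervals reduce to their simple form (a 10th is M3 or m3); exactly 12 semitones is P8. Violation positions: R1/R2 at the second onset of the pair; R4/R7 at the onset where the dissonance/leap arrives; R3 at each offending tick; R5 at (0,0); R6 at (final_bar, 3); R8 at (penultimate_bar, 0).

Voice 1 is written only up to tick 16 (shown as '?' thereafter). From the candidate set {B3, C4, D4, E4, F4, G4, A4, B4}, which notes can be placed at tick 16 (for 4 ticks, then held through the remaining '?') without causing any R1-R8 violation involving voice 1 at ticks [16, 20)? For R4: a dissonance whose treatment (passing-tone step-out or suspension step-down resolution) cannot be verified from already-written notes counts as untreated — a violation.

{}

B3: violates R1,R7
C4: violates R4
D4: violates R7
E4: violates R4
F4: violates R2,R4
G4: violates R3
A4: violates R3,R4
B4: violates R1,R3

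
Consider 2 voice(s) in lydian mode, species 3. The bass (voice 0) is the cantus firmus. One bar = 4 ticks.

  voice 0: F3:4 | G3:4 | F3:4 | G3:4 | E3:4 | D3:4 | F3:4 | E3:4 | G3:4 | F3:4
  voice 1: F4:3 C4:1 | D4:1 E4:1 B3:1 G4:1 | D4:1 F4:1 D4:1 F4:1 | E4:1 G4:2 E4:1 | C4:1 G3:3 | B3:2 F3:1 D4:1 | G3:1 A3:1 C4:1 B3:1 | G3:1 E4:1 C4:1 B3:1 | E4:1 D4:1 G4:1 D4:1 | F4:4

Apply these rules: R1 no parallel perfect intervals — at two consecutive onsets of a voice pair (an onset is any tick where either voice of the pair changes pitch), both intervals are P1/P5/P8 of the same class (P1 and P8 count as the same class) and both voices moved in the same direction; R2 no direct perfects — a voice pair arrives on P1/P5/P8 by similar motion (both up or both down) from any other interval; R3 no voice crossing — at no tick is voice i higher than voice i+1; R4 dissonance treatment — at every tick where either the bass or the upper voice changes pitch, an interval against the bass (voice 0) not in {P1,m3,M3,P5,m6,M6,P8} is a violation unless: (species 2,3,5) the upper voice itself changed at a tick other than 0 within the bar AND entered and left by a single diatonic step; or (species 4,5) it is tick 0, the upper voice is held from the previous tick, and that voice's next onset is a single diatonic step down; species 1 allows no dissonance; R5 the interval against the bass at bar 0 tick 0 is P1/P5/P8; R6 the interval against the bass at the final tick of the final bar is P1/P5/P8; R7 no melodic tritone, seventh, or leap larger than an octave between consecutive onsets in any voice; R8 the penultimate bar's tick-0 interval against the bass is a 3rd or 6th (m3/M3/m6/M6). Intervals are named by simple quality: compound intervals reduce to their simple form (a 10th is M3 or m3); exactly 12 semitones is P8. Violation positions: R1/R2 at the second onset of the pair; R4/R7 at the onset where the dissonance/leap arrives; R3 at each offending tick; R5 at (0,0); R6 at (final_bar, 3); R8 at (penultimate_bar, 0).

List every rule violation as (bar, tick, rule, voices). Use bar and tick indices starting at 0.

(1, 0, R1, (0, 1))
(5, 2, R7, (1,))
(6, 0, R4, (0, 1))
(6, 3, R4, (0, 1))

bar 0: v0=F3 v1=F4 downbeat P8
bar 1: v0=G3 v1=D4 downbeat P5
bar 2: v0=F3 v1=D4 downbeat M6
bar 3: v0=G3 v1=E4 downbeat M6
bar 4: v0=E3 v1=C4 downbeat m6
bar 5: v0=D3 v1=B3 downbeat M6
bar 6: v0=F3 v1=G3 downbeat M2
bar 7: v0=E3 v1=G3 downbeat m3
bar 8: v0=G3 v1=E4 downbeat M6
bar 9: v0=F3 v1=F4 downbeat P8
  -> R1 @ bar 1 tick 0 v(0, 1): F3/C4 P5 -> G3/D4 P5 similar
  -> R7 @ bar 5 tick 2 v(1,): B3->F3 leap 6st
  -> R4 @ bar 6 tick 0 v(0, 1): F3/G3 M2 untreated
  -> R4 @ bar 6 tick 3 v(0, 1): F3/B3 TT untreated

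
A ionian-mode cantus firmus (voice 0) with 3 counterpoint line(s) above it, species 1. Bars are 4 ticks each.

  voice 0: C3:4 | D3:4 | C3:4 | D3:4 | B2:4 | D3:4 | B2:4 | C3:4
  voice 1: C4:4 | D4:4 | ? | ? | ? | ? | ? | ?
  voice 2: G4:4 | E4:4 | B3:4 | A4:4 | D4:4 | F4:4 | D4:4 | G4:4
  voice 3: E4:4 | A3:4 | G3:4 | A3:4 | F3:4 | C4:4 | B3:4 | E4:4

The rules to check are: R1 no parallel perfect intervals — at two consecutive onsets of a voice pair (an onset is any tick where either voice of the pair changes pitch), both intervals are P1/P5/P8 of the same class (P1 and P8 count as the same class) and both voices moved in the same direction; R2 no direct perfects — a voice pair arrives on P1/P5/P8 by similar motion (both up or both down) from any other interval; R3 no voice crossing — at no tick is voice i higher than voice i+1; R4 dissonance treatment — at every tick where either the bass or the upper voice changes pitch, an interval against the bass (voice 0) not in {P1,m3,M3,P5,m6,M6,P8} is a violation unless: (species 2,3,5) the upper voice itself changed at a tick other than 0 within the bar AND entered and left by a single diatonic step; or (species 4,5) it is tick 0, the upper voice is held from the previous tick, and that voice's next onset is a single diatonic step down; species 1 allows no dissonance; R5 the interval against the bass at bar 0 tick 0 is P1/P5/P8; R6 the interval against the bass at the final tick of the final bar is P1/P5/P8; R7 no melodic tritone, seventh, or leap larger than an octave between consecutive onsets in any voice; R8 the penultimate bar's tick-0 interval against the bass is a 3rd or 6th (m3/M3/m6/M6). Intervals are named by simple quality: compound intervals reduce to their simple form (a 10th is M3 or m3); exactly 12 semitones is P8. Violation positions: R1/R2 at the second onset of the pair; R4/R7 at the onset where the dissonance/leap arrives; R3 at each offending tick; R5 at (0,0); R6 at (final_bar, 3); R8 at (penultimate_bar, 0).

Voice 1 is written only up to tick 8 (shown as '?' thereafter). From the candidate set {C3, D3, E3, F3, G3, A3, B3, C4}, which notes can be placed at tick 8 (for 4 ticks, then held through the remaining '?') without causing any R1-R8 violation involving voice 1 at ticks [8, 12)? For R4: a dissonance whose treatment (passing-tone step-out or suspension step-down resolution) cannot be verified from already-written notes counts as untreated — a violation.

{A3}

C3: violates R1,R2,R7
D3: violates R4
E3: violates R2,R7
F3: violates R4
G3: violates R2
A3: legal
B3: violates R2,R4
C4: violates R1,R3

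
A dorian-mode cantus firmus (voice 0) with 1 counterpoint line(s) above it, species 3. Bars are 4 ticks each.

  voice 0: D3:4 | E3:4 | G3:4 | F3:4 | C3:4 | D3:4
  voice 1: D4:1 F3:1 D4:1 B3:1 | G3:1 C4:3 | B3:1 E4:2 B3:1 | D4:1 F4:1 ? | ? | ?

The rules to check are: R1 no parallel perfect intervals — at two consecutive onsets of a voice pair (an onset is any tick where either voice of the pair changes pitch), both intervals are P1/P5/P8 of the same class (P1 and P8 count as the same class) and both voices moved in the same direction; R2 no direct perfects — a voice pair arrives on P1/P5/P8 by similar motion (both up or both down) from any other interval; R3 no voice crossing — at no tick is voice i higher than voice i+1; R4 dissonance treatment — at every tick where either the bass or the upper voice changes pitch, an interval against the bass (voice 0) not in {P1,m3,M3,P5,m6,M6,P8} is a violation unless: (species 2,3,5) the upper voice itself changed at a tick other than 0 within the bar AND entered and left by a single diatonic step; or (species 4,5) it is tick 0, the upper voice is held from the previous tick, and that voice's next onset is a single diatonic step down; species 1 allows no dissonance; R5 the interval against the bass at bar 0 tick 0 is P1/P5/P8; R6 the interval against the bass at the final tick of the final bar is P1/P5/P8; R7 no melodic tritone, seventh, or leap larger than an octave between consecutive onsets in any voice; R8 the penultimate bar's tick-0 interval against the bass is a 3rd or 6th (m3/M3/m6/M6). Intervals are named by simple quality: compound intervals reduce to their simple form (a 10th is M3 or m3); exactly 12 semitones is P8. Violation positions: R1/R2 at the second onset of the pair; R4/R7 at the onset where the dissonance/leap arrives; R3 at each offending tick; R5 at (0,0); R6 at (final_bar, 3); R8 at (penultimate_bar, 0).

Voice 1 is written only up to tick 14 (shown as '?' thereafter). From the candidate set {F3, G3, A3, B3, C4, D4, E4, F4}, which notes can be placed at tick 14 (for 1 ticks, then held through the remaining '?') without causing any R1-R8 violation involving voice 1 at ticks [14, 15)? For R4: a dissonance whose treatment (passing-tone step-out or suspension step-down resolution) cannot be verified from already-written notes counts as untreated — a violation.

{A3, C4, D4, F3, F4}

F3: legal
G3: violates R4,R7
A3: legal
B3: violates R4,R7
C4: legal
D4: legal
E4: violates R4
F4: legal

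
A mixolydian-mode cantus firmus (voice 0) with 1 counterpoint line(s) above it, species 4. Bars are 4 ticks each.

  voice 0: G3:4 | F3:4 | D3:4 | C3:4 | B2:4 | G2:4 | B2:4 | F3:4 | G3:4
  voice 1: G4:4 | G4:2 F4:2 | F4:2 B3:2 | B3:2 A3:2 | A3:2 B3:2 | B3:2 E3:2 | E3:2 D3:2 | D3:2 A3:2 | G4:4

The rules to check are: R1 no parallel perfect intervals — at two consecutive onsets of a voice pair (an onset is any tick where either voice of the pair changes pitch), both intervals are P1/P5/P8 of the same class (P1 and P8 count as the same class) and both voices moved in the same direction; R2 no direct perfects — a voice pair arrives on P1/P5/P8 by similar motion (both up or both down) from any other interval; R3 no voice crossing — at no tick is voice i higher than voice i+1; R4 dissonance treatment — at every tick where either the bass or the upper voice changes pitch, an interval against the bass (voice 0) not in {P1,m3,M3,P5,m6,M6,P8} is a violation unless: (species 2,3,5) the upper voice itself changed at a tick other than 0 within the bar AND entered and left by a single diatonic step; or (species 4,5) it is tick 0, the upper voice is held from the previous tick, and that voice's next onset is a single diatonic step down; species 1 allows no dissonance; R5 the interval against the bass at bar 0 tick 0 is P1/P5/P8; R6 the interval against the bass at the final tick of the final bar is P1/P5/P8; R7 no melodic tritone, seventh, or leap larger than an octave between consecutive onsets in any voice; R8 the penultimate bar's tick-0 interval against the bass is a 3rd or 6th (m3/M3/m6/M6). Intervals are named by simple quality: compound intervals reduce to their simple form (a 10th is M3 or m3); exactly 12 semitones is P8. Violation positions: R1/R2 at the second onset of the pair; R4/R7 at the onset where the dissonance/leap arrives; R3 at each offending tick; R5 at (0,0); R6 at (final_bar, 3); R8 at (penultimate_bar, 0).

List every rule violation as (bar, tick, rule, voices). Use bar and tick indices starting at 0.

bar 0: v0=G3 v1=G4 downbeat P8
bar 1: v0=F3 v1=G4 downbeat M2
bar 2: v0=D3 v1=F4 downbeat m3
bar 3: v0=C3 v1=B3 downbeat M7
bar 4: v0=B2 v1=A3 downbeat m7
bar 5: v0=G2 v1=B3 downbeat M3
bar 6: v0=B2 v1=E3 downbeat P4
bar 7: v0=F3 v1=D3 downbeat m3
bar 8: v0=G3 v1=G4 downbeat P8
  -> R7 @ bar 2 tick 2 v(1,): F4->B3 leap 6st
  -> R4 @ bar 4 tick 0 v(0, 1): B2/A3 m7 untreated
  -> R3 @ bar 7 tick 0 v(0, 1): F3 above D3
  -> R7 @ bar 7 tick 0 v(0,): B2->F3 leap 6st
  -> R3 @ bar 7 tick 1 v(0, 1): F3 above D3
  -> R2 @ bar 8 tick 0 v(0, 1): F3/A3 M3 -> G3/G4 P8 similar
  -> R7 @ bar 8 tick 0 v(1,): A3->G4 leap 10st

(2, 2, R7, (1,))
(4, 0, R4, (0, 1))
(7, 0, R3, (0, 1))
(7, 0, R7, (0,))
(7, 1, R3, (0, 1))
(8, 0, R2, (0, 1))
(8, 0, R7, (1,))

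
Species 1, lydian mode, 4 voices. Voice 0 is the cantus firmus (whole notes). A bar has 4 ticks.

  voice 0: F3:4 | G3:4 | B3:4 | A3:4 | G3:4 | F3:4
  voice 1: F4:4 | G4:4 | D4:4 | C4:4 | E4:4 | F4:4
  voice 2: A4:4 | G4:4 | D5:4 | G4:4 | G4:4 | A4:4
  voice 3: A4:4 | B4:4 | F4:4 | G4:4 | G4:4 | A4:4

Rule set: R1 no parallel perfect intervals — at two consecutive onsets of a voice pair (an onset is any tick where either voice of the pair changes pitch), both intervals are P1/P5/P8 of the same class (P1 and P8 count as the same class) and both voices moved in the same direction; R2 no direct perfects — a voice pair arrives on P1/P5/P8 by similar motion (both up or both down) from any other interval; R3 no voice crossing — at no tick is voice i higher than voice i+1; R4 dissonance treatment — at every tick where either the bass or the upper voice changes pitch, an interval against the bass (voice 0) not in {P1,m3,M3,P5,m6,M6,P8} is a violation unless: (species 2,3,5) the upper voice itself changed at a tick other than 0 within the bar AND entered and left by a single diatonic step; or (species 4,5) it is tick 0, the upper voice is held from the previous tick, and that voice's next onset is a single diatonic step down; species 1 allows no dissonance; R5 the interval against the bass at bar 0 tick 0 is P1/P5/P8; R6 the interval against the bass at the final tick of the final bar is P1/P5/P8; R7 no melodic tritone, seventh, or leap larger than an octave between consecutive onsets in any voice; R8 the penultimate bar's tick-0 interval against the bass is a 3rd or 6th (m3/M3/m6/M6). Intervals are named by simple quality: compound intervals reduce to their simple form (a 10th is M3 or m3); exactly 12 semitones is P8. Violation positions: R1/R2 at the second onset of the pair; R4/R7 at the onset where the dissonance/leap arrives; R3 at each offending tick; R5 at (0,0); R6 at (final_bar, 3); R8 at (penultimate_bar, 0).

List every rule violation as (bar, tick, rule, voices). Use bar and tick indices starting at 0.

bar 0: v0=F3 v1=F4 v2=A4 v3=A4 downbeat M3
bar 1: v0=G3 v1=G4 v2=G4 v3=B4 downbeat M3
bar 2: v0=B3 v1=D4 v2=D5 v3=F4 downbeat TT
bar 3: v0=A3 v1=C4 v2=G4 v3=G4 downbeat m7
bar 4: v0=G3 v1=E4 v2=G4 v3=G4 downbeat P8
bar 5: v0=F3 v1=F4 v2=A4 v3=A4 downbeat M3
  -> R5 @ bar 0 tick 0 v(0, 2): opens on M3
  -> R5 @ bar 0 tick 0 v(0, 3): opens on M3
  -> R1 @ bar 1 tick 0 v(0, 1): F3/F4 P8 -> G3/G4 P8 similar
  -> R3 @ bar 2 tick 0 v(2, 3): D5 above F4
  -> R4 @ bar 2 tick 0 v(0, 3): B3/F4 TT untreated
  -> R7 @ bar 2 tick 0 v(3,): B4->F4 leap 6st
  -> R3 @ bar 2 tick 1 v(2, 3): D5 above F4
  -> R3 @ bar 2 tick 2 v(2, 3): D5 above F4
  -> R3 @ bar 2 tick 3 v(2, 3): D5 above F4
  -> R2 @ bar 3 tick 0 v(1, 2): D4/D5 P8 -> C4/G4 P5 similar
  -> R4 @ bar 3 tick 0 v(0, 2): A3/G4 m7 untreated
  -> R4 @ bar 3 tick 0 v(0, 3): A3/G4 m7 untreated
  -> R8 @ bar 4 tick 0 v(0, 2): penult P8 not 3rd/6th
  -> R8 @ bar 4 tick 0 v(0, 3): penult P8 not 3rd/6th
  -> R1 @ bar 5 tick 0 v(2, 3): G4/G4 P1 -> A4/A4 P1 similar
  -> R6 @ bar 5 tick 3 v(0, 2): closes on M3
  -> R6 @ bar 5 tick 3 v(0, 3): closes on M3

(0, 0, R5, (0, 2))
(0, 0, R5, (0, 3))
(1, 0, R1, (0, 1))
(2, 0, R3, (2, 3))
(2, 0, R4, (0, 3))
(2, 0, R7, (3,))
(2, 1, R3, (2, 3))
(2, 2, R3, (2, 3))
(2, 3, R3, (2, 3))
(3, 0, R2, (1, 2))
(3, 0, R4, (0, 2))
(3, 0, R4, (0, 3))
(4, 0, R8, (0, 2))
(4, 0, R8, (0, 3))
(5, 0, R1, (2, 3))
(5, 3, R6, (0, 2))
(5, 3, R6, (0, 3))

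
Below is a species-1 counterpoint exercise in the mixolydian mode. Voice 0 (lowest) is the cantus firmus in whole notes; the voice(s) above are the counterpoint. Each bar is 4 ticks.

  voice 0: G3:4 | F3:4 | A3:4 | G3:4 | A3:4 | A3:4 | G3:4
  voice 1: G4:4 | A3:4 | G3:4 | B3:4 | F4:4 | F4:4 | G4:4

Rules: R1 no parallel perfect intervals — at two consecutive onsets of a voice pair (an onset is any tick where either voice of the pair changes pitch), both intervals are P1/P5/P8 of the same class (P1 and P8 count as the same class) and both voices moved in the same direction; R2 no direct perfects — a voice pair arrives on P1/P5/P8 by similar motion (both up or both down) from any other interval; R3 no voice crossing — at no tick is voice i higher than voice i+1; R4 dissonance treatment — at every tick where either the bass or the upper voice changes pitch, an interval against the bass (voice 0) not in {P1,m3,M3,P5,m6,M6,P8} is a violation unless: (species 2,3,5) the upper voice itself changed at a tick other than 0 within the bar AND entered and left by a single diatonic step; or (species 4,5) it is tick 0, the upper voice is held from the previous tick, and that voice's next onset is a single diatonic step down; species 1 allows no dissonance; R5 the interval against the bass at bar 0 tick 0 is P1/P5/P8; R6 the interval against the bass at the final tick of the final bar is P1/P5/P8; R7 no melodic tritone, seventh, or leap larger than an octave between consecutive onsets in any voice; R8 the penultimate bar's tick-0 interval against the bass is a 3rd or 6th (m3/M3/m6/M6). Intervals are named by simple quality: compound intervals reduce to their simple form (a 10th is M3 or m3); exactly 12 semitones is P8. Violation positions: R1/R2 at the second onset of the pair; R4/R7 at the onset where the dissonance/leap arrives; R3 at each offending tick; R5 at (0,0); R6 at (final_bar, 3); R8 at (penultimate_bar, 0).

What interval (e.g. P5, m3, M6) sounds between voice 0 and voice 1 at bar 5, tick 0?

m6

voice 0=A3 voice 1=F4 -> m6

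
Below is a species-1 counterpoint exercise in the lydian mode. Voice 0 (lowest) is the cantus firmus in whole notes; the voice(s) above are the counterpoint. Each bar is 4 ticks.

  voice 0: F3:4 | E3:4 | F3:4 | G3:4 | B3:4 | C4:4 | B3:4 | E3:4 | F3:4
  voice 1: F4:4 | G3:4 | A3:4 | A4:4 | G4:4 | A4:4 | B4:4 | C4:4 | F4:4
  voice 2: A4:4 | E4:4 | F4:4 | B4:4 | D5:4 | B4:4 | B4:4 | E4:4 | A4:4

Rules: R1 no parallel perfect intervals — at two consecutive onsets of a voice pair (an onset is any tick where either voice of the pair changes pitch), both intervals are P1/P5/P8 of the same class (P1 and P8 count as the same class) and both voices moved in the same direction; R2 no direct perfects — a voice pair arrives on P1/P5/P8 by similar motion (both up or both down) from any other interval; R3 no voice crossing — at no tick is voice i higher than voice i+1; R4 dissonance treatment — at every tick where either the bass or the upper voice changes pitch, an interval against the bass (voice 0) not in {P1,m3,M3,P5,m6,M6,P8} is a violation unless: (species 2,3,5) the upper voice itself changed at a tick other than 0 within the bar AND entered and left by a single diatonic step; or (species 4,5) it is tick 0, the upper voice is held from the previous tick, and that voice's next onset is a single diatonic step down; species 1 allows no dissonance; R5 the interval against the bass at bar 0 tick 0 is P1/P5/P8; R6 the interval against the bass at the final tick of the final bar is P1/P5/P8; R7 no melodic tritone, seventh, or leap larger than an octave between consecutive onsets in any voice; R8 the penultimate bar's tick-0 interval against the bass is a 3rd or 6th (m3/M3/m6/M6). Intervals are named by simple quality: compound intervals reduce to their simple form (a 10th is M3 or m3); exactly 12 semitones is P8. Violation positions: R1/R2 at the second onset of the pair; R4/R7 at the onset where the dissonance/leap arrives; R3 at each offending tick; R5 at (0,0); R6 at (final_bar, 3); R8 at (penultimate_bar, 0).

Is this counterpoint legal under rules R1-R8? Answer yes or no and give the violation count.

bar 0: v0=F3 v1=F4 v2=A4 (M3)
bar 1: v0=E3 v1=G3 v2=E4 (P8)
bar 2: v0=F3 v1=A3 v2=F4 (P8)
bar 3: v0=G3 v1=A4 v2=B4 (M3)
bar 4: v0=B3 v1=G4 v2=D5 (m3)
bar 5: v0=C4 v1=A4 v2=B4 (M7)
bar 6: v0=B3 v1=B4 v2=B4 (P8)
bar 7: v0=E3 v1=C4 v2=E4 (P8)
bar 8: v0=F3 v1=F4 v2=A4 (M3)
  R5 @ bar0.0: opens on M3
  R2 @ bar1.0: F3/A4 M3 -> E3/E4 P8 similar
  R7 @ bar1.0: F4->G3 leap 10st
  R1 @ bar2.0: E3/E4 P8 -> F3/F4 P8 similar
  R4 @ bar3.0: G3/A4 M2 untreated
  R7 @ bar3.0: F4->B4 leap 6st
  R4 @ bar5.0: C4/B4 M7 untreated
  R1 @ bar7.0: B3/B4 P8 -> E3/E4 P8 similar
  R7 @ bar7.0: B4->C4 leap 11st
  R8 @ bar7.0: penult P8 not 3rd/6th
  R2 @ bar8.0: E3/C4 m6 -> F3/F4 P8 similar
  R6 @ bar8.3: closes on M3

No (12 violations)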